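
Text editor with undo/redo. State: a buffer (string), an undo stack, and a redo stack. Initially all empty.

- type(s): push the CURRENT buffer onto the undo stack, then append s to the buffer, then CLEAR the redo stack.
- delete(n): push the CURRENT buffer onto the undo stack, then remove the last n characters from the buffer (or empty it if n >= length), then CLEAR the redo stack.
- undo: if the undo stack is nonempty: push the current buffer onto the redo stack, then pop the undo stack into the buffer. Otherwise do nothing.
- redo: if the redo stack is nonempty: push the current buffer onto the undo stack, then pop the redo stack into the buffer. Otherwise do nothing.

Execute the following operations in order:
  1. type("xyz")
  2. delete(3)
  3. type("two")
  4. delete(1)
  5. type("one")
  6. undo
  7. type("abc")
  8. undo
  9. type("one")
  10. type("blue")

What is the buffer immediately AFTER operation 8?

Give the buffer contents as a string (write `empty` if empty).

Answer: tw

Derivation:
After op 1 (type): buf='xyz' undo_depth=1 redo_depth=0
After op 2 (delete): buf='(empty)' undo_depth=2 redo_depth=0
After op 3 (type): buf='two' undo_depth=3 redo_depth=0
After op 4 (delete): buf='tw' undo_depth=4 redo_depth=0
After op 5 (type): buf='twone' undo_depth=5 redo_depth=0
After op 6 (undo): buf='tw' undo_depth=4 redo_depth=1
After op 7 (type): buf='twabc' undo_depth=5 redo_depth=0
After op 8 (undo): buf='tw' undo_depth=4 redo_depth=1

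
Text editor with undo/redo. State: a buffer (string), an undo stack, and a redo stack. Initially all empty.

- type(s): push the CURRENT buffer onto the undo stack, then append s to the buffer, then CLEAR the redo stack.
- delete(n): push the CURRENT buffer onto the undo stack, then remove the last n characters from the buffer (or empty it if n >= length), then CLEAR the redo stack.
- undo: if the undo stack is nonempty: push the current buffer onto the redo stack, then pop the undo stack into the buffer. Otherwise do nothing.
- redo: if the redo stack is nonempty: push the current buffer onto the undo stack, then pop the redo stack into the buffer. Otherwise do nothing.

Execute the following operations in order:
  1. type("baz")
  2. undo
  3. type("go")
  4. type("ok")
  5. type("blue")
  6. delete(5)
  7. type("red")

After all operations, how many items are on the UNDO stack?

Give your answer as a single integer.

Answer: 5

Derivation:
After op 1 (type): buf='baz' undo_depth=1 redo_depth=0
After op 2 (undo): buf='(empty)' undo_depth=0 redo_depth=1
After op 3 (type): buf='go' undo_depth=1 redo_depth=0
After op 4 (type): buf='gook' undo_depth=2 redo_depth=0
After op 5 (type): buf='gookblue' undo_depth=3 redo_depth=0
After op 6 (delete): buf='goo' undo_depth=4 redo_depth=0
After op 7 (type): buf='goored' undo_depth=5 redo_depth=0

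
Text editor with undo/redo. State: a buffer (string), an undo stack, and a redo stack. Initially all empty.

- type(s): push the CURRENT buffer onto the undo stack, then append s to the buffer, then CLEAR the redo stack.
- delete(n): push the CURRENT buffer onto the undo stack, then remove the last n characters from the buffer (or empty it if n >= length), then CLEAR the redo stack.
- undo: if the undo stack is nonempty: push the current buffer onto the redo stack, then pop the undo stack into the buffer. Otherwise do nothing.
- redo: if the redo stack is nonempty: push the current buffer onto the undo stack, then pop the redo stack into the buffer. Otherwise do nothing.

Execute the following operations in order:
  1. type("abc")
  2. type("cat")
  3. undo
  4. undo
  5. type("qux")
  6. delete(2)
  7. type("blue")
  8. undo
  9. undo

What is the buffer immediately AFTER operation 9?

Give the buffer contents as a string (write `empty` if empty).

Answer: qux

Derivation:
After op 1 (type): buf='abc' undo_depth=1 redo_depth=0
After op 2 (type): buf='abccat' undo_depth=2 redo_depth=0
After op 3 (undo): buf='abc' undo_depth=1 redo_depth=1
After op 4 (undo): buf='(empty)' undo_depth=0 redo_depth=2
After op 5 (type): buf='qux' undo_depth=1 redo_depth=0
After op 6 (delete): buf='q' undo_depth=2 redo_depth=0
After op 7 (type): buf='qblue' undo_depth=3 redo_depth=0
After op 8 (undo): buf='q' undo_depth=2 redo_depth=1
After op 9 (undo): buf='qux' undo_depth=1 redo_depth=2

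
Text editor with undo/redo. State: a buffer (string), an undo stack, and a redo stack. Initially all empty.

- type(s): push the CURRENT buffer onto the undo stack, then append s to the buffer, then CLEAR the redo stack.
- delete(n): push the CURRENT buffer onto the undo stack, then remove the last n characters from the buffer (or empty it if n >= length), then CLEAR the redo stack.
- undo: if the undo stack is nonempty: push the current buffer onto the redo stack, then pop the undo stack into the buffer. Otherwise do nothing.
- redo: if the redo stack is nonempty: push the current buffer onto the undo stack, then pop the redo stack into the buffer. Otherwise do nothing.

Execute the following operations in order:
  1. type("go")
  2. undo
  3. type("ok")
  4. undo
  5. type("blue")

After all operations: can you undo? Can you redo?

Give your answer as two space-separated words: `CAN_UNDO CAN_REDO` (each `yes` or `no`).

Answer: yes no

Derivation:
After op 1 (type): buf='go' undo_depth=1 redo_depth=0
After op 2 (undo): buf='(empty)' undo_depth=0 redo_depth=1
After op 3 (type): buf='ok' undo_depth=1 redo_depth=0
After op 4 (undo): buf='(empty)' undo_depth=0 redo_depth=1
After op 5 (type): buf='blue' undo_depth=1 redo_depth=0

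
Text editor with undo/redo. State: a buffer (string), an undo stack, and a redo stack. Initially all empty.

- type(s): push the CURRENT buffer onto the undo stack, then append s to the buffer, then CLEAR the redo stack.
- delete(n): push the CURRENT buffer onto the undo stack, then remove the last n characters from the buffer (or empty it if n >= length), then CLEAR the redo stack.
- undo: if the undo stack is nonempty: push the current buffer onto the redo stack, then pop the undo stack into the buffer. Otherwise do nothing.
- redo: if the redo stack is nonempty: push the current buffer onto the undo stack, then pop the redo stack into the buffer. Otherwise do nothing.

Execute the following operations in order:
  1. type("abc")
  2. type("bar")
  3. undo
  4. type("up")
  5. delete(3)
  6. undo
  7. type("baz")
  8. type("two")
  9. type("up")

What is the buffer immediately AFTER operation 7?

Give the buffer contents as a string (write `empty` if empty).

Answer: abcupbaz

Derivation:
After op 1 (type): buf='abc' undo_depth=1 redo_depth=0
After op 2 (type): buf='abcbar' undo_depth=2 redo_depth=0
After op 3 (undo): buf='abc' undo_depth=1 redo_depth=1
After op 4 (type): buf='abcup' undo_depth=2 redo_depth=0
After op 5 (delete): buf='ab' undo_depth=3 redo_depth=0
After op 6 (undo): buf='abcup' undo_depth=2 redo_depth=1
After op 7 (type): buf='abcupbaz' undo_depth=3 redo_depth=0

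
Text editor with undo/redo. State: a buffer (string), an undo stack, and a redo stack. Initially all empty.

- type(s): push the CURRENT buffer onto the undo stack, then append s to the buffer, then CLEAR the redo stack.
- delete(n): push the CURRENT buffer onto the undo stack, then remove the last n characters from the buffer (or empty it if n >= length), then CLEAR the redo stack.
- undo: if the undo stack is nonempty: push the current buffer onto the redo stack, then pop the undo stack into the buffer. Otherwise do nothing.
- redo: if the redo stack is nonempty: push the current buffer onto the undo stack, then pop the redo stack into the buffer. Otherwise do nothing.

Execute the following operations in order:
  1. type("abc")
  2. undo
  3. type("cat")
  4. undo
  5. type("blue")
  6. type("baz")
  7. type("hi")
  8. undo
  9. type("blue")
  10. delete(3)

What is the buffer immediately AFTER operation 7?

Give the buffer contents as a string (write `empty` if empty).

After op 1 (type): buf='abc' undo_depth=1 redo_depth=0
After op 2 (undo): buf='(empty)' undo_depth=0 redo_depth=1
After op 3 (type): buf='cat' undo_depth=1 redo_depth=0
After op 4 (undo): buf='(empty)' undo_depth=0 redo_depth=1
After op 5 (type): buf='blue' undo_depth=1 redo_depth=0
After op 6 (type): buf='bluebaz' undo_depth=2 redo_depth=0
After op 7 (type): buf='bluebazhi' undo_depth=3 redo_depth=0

Answer: bluebazhi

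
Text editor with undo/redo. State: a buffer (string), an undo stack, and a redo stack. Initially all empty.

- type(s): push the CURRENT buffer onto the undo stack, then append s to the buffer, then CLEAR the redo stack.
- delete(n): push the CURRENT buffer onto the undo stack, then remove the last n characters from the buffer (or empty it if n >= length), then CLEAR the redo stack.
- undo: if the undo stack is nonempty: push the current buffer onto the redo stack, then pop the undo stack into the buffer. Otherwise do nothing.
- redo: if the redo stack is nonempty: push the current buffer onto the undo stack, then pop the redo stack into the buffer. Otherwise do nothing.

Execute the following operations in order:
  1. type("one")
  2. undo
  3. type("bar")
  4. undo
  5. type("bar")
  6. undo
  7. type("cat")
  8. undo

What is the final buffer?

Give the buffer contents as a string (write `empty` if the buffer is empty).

Answer: empty

Derivation:
After op 1 (type): buf='one' undo_depth=1 redo_depth=0
After op 2 (undo): buf='(empty)' undo_depth=0 redo_depth=1
After op 3 (type): buf='bar' undo_depth=1 redo_depth=0
After op 4 (undo): buf='(empty)' undo_depth=0 redo_depth=1
After op 5 (type): buf='bar' undo_depth=1 redo_depth=0
After op 6 (undo): buf='(empty)' undo_depth=0 redo_depth=1
After op 7 (type): buf='cat' undo_depth=1 redo_depth=0
After op 8 (undo): buf='(empty)' undo_depth=0 redo_depth=1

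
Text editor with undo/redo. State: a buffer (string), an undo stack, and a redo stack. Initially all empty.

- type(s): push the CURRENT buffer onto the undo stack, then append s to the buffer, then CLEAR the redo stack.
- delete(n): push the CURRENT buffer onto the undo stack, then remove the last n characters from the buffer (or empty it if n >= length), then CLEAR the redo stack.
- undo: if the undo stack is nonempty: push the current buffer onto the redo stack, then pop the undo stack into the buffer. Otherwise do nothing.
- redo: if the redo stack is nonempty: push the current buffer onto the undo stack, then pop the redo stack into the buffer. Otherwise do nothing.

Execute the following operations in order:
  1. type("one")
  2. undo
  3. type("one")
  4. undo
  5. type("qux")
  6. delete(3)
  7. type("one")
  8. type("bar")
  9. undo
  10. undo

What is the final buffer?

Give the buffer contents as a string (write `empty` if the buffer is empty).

After op 1 (type): buf='one' undo_depth=1 redo_depth=0
After op 2 (undo): buf='(empty)' undo_depth=0 redo_depth=1
After op 3 (type): buf='one' undo_depth=1 redo_depth=0
After op 4 (undo): buf='(empty)' undo_depth=0 redo_depth=1
After op 5 (type): buf='qux' undo_depth=1 redo_depth=0
After op 6 (delete): buf='(empty)' undo_depth=2 redo_depth=0
After op 7 (type): buf='one' undo_depth=3 redo_depth=0
After op 8 (type): buf='onebar' undo_depth=4 redo_depth=0
After op 9 (undo): buf='one' undo_depth=3 redo_depth=1
After op 10 (undo): buf='(empty)' undo_depth=2 redo_depth=2

Answer: empty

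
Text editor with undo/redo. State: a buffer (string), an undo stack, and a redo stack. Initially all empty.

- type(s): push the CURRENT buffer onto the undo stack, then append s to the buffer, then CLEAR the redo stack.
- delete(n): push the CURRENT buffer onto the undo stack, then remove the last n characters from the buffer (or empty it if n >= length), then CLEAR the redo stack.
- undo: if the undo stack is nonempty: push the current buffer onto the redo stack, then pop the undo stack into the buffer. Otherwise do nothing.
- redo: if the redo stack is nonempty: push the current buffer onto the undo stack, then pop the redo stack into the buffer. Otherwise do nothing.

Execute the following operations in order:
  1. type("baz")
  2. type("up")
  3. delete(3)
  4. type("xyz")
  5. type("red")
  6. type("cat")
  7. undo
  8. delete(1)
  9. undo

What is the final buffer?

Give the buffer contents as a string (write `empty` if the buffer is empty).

After op 1 (type): buf='baz' undo_depth=1 redo_depth=0
After op 2 (type): buf='bazup' undo_depth=2 redo_depth=0
After op 3 (delete): buf='ba' undo_depth=3 redo_depth=0
After op 4 (type): buf='baxyz' undo_depth=4 redo_depth=0
After op 5 (type): buf='baxyzred' undo_depth=5 redo_depth=0
After op 6 (type): buf='baxyzredcat' undo_depth=6 redo_depth=0
After op 7 (undo): buf='baxyzred' undo_depth=5 redo_depth=1
After op 8 (delete): buf='baxyzre' undo_depth=6 redo_depth=0
After op 9 (undo): buf='baxyzred' undo_depth=5 redo_depth=1

Answer: baxyzred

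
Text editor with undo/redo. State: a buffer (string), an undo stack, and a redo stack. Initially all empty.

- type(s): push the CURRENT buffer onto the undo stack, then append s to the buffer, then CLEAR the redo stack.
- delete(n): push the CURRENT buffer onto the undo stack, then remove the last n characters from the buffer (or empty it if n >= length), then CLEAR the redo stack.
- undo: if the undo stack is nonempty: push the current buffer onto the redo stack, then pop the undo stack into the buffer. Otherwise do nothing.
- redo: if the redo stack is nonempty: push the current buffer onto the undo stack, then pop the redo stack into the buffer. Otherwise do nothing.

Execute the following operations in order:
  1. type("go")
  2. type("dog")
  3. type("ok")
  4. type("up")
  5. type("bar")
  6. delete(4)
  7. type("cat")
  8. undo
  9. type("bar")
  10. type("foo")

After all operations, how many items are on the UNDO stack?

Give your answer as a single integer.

Answer: 8

Derivation:
After op 1 (type): buf='go' undo_depth=1 redo_depth=0
After op 2 (type): buf='godog' undo_depth=2 redo_depth=0
After op 3 (type): buf='godogok' undo_depth=3 redo_depth=0
After op 4 (type): buf='godogokup' undo_depth=4 redo_depth=0
After op 5 (type): buf='godogokupbar' undo_depth=5 redo_depth=0
After op 6 (delete): buf='godogoku' undo_depth=6 redo_depth=0
After op 7 (type): buf='godogokucat' undo_depth=7 redo_depth=0
After op 8 (undo): buf='godogoku' undo_depth=6 redo_depth=1
After op 9 (type): buf='godogokubar' undo_depth=7 redo_depth=0
After op 10 (type): buf='godogokubarfoo' undo_depth=8 redo_depth=0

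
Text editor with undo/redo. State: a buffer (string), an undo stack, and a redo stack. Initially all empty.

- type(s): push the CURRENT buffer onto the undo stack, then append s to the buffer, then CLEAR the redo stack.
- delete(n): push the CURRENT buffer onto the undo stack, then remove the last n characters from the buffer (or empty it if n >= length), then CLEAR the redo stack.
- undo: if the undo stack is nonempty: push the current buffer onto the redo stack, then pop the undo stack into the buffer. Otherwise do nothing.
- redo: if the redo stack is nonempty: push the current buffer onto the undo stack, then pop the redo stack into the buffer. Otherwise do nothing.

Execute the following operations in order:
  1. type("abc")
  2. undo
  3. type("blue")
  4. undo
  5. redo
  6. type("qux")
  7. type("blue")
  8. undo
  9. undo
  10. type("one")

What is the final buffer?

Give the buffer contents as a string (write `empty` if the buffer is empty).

After op 1 (type): buf='abc' undo_depth=1 redo_depth=0
After op 2 (undo): buf='(empty)' undo_depth=0 redo_depth=1
After op 3 (type): buf='blue' undo_depth=1 redo_depth=0
After op 4 (undo): buf='(empty)' undo_depth=0 redo_depth=1
After op 5 (redo): buf='blue' undo_depth=1 redo_depth=0
After op 6 (type): buf='bluequx' undo_depth=2 redo_depth=0
After op 7 (type): buf='bluequxblue' undo_depth=3 redo_depth=0
After op 8 (undo): buf='bluequx' undo_depth=2 redo_depth=1
After op 9 (undo): buf='blue' undo_depth=1 redo_depth=2
After op 10 (type): buf='blueone' undo_depth=2 redo_depth=0

Answer: blueone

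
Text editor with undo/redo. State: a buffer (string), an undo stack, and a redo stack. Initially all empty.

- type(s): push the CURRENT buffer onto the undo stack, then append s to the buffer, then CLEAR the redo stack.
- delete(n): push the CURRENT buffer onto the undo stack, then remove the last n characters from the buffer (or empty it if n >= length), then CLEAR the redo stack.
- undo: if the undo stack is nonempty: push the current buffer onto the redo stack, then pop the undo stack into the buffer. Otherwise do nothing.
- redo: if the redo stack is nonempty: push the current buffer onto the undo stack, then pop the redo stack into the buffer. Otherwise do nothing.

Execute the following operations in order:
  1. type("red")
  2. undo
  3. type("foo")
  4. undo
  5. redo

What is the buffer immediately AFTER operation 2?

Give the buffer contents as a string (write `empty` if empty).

Answer: empty

Derivation:
After op 1 (type): buf='red' undo_depth=1 redo_depth=0
After op 2 (undo): buf='(empty)' undo_depth=0 redo_depth=1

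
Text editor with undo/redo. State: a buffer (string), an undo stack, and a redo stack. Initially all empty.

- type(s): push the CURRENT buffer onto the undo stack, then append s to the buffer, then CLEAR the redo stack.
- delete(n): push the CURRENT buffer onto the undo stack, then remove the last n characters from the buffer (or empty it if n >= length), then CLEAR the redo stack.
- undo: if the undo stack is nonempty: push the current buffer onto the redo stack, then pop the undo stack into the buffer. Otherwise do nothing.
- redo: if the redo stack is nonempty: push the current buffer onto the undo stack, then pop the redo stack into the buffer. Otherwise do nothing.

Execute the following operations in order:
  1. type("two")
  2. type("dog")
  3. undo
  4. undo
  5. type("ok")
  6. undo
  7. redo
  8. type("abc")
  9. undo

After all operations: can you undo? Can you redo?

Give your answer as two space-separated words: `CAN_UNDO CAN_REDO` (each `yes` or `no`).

Answer: yes yes

Derivation:
After op 1 (type): buf='two' undo_depth=1 redo_depth=0
After op 2 (type): buf='twodog' undo_depth=2 redo_depth=0
After op 3 (undo): buf='two' undo_depth=1 redo_depth=1
After op 4 (undo): buf='(empty)' undo_depth=0 redo_depth=2
After op 5 (type): buf='ok' undo_depth=1 redo_depth=0
After op 6 (undo): buf='(empty)' undo_depth=0 redo_depth=1
After op 7 (redo): buf='ok' undo_depth=1 redo_depth=0
After op 8 (type): buf='okabc' undo_depth=2 redo_depth=0
After op 9 (undo): buf='ok' undo_depth=1 redo_depth=1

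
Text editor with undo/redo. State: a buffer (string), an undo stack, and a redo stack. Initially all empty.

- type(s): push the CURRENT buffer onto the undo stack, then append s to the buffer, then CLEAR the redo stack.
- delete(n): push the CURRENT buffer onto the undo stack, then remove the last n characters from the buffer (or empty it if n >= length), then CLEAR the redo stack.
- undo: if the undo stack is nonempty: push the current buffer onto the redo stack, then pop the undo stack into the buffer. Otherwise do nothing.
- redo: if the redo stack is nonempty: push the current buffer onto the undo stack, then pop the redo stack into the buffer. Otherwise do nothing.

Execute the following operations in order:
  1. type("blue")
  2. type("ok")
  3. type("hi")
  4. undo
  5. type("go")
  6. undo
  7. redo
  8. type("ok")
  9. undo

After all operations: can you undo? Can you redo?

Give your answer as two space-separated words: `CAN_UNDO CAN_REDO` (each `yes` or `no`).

After op 1 (type): buf='blue' undo_depth=1 redo_depth=0
After op 2 (type): buf='blueok' undo_depth=2 redo_depth=0
After op 3 (type): buf='blueokhi' undo_depth=3 redo_depth=0
After op 4 (undo): buf='blueok' undo_depth=2 redo_depth=1
After op 5 (type): buf='blueokgo' undo_depth=3 redo_depth=0
After op 6 (undo): buf='blueok' undo_depth=2 redo_depth=1
After op 7 (redo): buf='blueokgo' undo_depth=3 redo_depth=0
After op 8 (type): buf='blueokgook' undo_depth=4 redo_depth=0
After op 9 (undo): buf='blueokgo' undo_depth=3 redo_depth=1

Answer: yes yes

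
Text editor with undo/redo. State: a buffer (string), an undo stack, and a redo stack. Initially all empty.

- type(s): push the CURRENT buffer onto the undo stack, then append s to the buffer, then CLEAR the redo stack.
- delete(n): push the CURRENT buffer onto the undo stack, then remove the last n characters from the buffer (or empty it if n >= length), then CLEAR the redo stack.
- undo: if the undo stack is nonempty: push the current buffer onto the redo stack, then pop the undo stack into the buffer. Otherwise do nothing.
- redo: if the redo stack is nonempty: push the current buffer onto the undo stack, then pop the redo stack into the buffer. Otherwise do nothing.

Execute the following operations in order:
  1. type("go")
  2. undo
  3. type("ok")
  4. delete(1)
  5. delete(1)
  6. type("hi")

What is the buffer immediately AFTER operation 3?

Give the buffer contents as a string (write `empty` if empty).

Answer: ok

Derivation:
After op 1 (type): buf='go' undo_depth=1 redo_depth=0
After op 2 (undo): buf='(empty)' undo_depth=0 redo_depth=1
After op 3 (type): buf='ok' undo_depth=1 redo_depth=0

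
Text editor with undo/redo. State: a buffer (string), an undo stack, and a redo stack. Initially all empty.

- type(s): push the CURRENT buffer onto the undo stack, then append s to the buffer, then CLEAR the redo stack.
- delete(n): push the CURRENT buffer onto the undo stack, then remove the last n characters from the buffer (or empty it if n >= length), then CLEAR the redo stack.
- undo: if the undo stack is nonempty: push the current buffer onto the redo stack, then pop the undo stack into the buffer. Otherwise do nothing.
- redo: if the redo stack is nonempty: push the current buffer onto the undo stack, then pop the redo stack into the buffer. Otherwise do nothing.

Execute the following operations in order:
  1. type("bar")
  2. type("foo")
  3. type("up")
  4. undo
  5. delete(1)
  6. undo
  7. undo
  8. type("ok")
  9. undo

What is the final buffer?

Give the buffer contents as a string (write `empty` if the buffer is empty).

Answer: bar

Derivation:
After op 1 (type): buf='bar' undo_depth=1 redo_depth=0
After op 2 (type): buf='barfoo' undo_depth=2 redo_depth=0
After op 3 (type): buf='barfooup' undo_depth=3 redo_depth=0
After op 4 (undo): buf='barfoo' undo_depth=2 redo_depth=1
After op 5 (delete): buf='barfo' undo_depth=3 redo_depth=0
After op 6 (undo): buf='barfoo' undo_depth=2 redo_depth=1
After op 7 (undo): buf='bar' undo_depth=1 redo_depth=2
After op 8 (type): buf='barok' undo_depth=2 redo_depth=0
After op 9 (undo): buf='bar' undo_depth=1 redo_depth=1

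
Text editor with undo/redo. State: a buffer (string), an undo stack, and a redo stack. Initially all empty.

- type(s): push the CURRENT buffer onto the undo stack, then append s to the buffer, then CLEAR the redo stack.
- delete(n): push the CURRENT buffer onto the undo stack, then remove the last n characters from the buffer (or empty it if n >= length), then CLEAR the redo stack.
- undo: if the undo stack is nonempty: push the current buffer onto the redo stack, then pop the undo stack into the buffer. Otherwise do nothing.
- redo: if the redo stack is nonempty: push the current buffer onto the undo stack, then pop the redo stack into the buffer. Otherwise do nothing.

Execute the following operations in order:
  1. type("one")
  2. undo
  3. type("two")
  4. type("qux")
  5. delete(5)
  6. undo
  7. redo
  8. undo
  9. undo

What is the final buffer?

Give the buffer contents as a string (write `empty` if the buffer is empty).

Answer: two

Derivation:
After op 1 (type): buf='one' undo_depth=1 redo_depth=0
After op 2 (undo): buf='(empty)' undo_depth=0 redo_depth=1
After op 3 (type): buf='two' undo_depth=1 redo_depth=0
After op 4 (type): buf='twoqux' undo_depth=2 redo_depth=0
After op 5 (delete): buf='t' undo_depth=3 redo_depth=0
After op 6 (undo): buf='twoqux' undo_depth=2 redo_depth=1
After op 7 (redo): buf='t' undo_depth=3 redo_depth=0
After op 8 (undo): buf='twoqux' undo_depth=2 redo_depth=1
After op 9 (undo): buf='two' undo_depth=1 redo_depth=2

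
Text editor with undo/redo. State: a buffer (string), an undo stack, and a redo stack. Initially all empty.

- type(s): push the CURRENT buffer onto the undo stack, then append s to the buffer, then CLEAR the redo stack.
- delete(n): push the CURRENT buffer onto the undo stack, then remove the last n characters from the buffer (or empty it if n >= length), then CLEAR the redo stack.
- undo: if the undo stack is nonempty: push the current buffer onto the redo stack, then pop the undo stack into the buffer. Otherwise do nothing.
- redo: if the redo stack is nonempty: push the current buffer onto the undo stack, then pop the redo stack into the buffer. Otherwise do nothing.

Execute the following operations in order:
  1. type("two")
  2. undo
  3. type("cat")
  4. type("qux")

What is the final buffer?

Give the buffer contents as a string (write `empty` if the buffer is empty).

After op 1 (type): buf='two' undo_depth=1 redo_depth=0
After op 2 (undo): buf='(empty)' undo_depth=0 redo_depth=1
After op 3 (type): buf='cat' undo_depth=1 redo_depth=0
After op 4 (type): buf='catqux' undo_depth=2 redo_depth=0

Answer: catqux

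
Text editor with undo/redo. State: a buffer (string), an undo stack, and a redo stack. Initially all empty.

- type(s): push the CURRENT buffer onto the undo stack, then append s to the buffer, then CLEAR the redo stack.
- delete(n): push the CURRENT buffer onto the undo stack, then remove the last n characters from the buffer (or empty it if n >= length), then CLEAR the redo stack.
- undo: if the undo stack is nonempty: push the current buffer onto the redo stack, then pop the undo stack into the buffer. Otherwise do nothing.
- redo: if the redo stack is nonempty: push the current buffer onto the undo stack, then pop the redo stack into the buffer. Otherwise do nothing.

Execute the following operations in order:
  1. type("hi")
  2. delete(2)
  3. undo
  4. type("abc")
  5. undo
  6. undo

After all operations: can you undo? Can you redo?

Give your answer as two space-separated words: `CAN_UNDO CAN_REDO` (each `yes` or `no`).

Answer: no yes

Derivation:
After op 1 (type): buf='hi' undo_depth=1 redo_depth=0
After op 2 (delete): buf='(empty)' undo_depth=2 redo_depth=0
After op 3 (undo): buf='hi' undo_depth=1 redo_depth=1
After op 4 (type): buf='hiabc' undo_depth=2 redo_depth=0
After op 5 (undo): buf='hi' undo_depth=1 redo_depth=1
After op 6 (undo): buf='(empty)' undo_depth=0 redo_depth=2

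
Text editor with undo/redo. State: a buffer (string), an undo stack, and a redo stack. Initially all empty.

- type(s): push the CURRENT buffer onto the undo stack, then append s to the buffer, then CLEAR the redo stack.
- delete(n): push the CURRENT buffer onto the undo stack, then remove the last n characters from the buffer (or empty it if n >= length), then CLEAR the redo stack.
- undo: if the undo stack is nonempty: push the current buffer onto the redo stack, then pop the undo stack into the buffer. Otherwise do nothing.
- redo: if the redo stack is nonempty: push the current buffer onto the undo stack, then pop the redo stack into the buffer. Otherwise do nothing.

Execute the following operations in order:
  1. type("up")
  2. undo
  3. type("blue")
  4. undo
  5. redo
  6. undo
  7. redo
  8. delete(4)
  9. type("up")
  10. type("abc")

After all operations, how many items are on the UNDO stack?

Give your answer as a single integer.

Answer: 4

Derivation:
After op 1 (type): buf='up' undo_depth=1 redo_depth=0
After op 2 (undo): buf='(empty)' undo_depth=0 redo_depth=1
After op 3 (type): buf='blue' undo_depth=1 redo_depth=0
After op 4 (undo): buf='(empty)' undo_depth=0 redo_depth=1
After op 5 (redo): buf='blue' undo_depth=1 redo_depth=0
After op 6 (undo): buf='(empty)' undo_depth=0 redo_depth=1
After op 7 (redo): buf='blue' undo_depth=1 redo_depth=0
After op 8 (delete): buf='(empty)' undo_depth=2 redo_depth=0
After op 9 (type): buf='up' undo_depth=3 redo_depth=0
After op 10 (type): buf='upabc' undo_depth=4 redo_depth=0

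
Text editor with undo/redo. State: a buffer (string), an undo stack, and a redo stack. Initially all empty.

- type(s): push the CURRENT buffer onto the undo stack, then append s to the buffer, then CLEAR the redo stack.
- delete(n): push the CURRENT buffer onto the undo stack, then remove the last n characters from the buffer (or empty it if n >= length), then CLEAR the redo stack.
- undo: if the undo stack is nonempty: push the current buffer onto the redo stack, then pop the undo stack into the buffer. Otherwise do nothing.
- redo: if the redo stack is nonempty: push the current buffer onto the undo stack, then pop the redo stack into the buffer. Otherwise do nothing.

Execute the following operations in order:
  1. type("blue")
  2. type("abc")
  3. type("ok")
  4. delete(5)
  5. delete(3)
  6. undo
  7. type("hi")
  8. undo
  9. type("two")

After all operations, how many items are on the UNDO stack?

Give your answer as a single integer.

After op 1 (type): buf='blue' undo_depth=1 redo_depth=0
After op 2 (type): buf='blueabc' undo_depth=2 redo_depth=0
After op 3 (type): buf='blueabcok' undo_depth=3 redo_depth=0
After op 4 (delete): buf='blue' undo_depth=4 redo_depth=0
After op 5 (delete): buf='b' undo_depth=5 redo_depth=0
After op 6 (undo): buf='blue' undo_depth=4 redo_depth=1
After op 7 (type): buf='bluehi' undo_depth=5 redo_depth=0
After op 8 (undo): buf='blue' undo_depth=4 redo_depth=1
After op 9 (type): buf='bluetwo' undo_depth=5 redo_depth=0

Answer: 5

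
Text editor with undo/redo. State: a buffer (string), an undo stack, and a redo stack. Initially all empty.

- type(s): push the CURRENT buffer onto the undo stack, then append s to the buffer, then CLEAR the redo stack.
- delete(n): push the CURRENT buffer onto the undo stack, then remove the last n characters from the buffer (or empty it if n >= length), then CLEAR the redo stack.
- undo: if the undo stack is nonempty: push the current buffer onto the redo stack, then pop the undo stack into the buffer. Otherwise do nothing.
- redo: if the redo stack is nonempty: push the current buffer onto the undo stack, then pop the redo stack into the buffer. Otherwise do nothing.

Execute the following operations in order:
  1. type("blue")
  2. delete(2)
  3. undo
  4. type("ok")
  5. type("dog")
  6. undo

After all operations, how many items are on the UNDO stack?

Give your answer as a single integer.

Answer: 2

Derivation:
After op 1 (type): buf='blue' undo_depth=1 redo_depth=0
After op 2 (delete): buf='bl' undo_depth=2 redo_depth=0
After op 3 (undo): buf='blue' undo_depth=1 redo_depth=1
After op 4 (type): buf='blueok' undo_depth=2 redo_depth=0
After op 5 (type): buf='blueokdog' undo_depth=3 redo_depth=0
After op 6 (undo): buf='blueok' undo_depth=2 redo_depth=1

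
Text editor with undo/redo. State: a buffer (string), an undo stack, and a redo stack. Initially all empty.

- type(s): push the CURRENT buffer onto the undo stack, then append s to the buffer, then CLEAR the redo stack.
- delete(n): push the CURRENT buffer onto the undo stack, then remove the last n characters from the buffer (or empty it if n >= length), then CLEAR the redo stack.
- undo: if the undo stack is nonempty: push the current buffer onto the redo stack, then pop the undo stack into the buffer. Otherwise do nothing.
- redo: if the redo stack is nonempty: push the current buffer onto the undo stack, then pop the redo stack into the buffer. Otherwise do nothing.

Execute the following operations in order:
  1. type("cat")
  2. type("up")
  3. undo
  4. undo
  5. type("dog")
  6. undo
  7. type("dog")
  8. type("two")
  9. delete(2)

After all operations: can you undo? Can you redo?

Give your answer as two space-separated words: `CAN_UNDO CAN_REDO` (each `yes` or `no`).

After op 1 (type): buf='cat' undo_depth=1 redo_depth=0
After op 2 (type): buf='catup' undo_depth=2 redo_depth=0
After op 3 (undo): buf='cat' undo_depth=1 redo_depth=1
After op 4 (undo): buf='(empty)' undo_depth=0 redo_depth=2
After op 5 (type): buf='dog' undo_depth=1 redo_depth=0
After op 6 (undo): buf='(empty)' undo_depth=0 redo_depth=1
After op 7 (type): buf='dog' undo_depth=1 redo_depth=0
After op 8 (type): buf='dogtwo' undo_depth=2 redo_depth=0
After op 9 (delete): buf='dogt' undo_depth=3 redo_depth=0

Answer: yes no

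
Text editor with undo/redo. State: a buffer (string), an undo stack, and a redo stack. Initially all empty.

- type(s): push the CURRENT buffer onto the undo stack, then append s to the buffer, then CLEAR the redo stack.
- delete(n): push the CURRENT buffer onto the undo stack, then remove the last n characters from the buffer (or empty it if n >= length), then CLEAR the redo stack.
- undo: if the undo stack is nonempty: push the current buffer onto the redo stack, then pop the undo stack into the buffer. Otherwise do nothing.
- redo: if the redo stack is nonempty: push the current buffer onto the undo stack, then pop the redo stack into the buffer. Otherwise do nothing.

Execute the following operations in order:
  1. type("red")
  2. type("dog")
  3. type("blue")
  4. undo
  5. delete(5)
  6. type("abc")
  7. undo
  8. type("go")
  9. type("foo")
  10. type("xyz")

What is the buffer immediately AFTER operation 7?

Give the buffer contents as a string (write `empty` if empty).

After op 1 (type): buf='red' undo_depth=1 redo_depth=0
After op 2 (type): buf='reddog' undo_depth=2 redo_depth=0
After op 3 (type): buf='reddogblue' undo_depth=3 redo_depth=0
After op 4 (undo): buf='reddog' undo_depth=2 redo_depth=1
After op 5 (delete): buf='r' undo_depth=3 redo_depth=0
After op 6 (type): buf='rabc' undo_depth=4 redo_depth=0
After op 7 (undo): buf='r' undo_depth=3 redo_depth=1

Answer: r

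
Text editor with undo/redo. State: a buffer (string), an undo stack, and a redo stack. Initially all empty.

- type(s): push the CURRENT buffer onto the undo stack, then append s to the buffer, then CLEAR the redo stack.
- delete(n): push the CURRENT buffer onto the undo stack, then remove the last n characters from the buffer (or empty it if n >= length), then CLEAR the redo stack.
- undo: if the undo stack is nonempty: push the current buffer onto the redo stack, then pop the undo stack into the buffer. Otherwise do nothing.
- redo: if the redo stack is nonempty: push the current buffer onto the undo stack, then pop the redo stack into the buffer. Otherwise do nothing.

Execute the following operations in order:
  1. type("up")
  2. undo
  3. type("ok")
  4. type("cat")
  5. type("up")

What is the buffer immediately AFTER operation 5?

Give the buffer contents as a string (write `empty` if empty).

After op 1 (type): buf='up' undo_depth=1 redo_depth=0
After op 2 (undo): buf='(empty)' undo_depth=0 redo_depth=1
After op 3 (type): buf='ok' undo_depth=1 redo_depth=0
After op 4 (type): buf='okcat' undo_depth=2 redo_depth=0
After op 5 (type): buf='okcatup' undo_depth=3 redo_depth=0

Answer: okcatup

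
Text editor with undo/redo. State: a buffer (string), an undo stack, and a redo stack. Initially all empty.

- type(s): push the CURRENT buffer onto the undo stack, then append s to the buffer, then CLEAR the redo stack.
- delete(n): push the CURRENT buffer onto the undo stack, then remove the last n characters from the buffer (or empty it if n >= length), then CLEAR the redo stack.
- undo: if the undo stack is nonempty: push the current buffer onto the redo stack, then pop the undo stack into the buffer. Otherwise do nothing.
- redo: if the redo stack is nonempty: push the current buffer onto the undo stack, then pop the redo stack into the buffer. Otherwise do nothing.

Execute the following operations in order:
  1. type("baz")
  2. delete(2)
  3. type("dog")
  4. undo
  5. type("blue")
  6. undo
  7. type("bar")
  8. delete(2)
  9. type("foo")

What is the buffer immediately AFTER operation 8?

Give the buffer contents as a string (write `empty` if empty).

Answer: bb

Derivation:
After op 1 (type): buf='baz' undo_depth=1 redo_depth=0
After op 2 (delete): buf='b' undo_depth=2 redo_depth=0
After op 3 (type): buf='bdog' undo_depth=3 redo_depth=0
After op 4 (undo): buf='b' undo_depth=2 redo_depth=1
After op 5 (type): buf='bblue' undo_depth=3 redo_depth=0
After op 6 (undo): buf='b' undo_depth=2 redo_depth=1
After op 7 (type): buf='bbar' undo_depth=3 redo_depth=0
After op 8 (delete): buf='bb' undo_depth=4 redo_depth=0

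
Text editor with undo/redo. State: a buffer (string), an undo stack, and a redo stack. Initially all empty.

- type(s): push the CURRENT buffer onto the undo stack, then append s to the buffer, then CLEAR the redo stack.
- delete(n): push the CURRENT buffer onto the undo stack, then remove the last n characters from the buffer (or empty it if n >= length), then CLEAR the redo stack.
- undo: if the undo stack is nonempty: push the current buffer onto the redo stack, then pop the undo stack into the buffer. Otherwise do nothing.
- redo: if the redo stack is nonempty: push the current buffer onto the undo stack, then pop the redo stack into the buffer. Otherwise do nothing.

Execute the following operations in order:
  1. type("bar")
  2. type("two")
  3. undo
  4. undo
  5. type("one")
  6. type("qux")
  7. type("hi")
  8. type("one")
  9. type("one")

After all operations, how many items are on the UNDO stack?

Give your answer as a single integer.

After op 1 (type): buf='bar' undo_depth=1 redo_depth=0
After op 2 (type): buf='bartwo' undo_depth=2 redo_depth=0
After op 3 (undo): buf='bar' undo_depth=1 redo_depth=1
After op 4 (undo): buf='(empty)' undo_depth=0 redo_depth=2
After op 5 (type): buf='one' undo_depth=1 redo_depth=0
After op 6 (type): buf='onequx' undo_depth=2 redo_depth=0
After op 7 (type): buf='onequxhi' undo_depth=3 redo_depth=0
After op 8 (type): buf='onequxhione' undo_depth=4 redo_depth=0
After op 9 (type): buf='onequxhioneone' undo_depth=5 redo_depth=0

Answer: 5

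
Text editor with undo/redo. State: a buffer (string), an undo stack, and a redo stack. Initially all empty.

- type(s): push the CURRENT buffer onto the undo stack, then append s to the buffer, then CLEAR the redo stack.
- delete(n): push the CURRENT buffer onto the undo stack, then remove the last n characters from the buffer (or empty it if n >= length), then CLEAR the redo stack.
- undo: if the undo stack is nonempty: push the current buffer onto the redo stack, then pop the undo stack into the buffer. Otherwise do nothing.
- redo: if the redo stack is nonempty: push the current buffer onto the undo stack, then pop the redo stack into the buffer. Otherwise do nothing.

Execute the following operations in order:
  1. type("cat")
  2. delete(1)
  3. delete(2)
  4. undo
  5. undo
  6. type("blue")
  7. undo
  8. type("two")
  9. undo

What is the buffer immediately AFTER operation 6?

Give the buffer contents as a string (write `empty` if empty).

Answer: catblue

Derivation:
After op 1 (type): buf='cat' undo_depth=1 redo_depth=0
After op 2 (delete): buf='ca' undo_depth=2 redo_depth=0
After op 3 (delete): buf='(empty)' undo_depth=3 redo_depth=0
After op 4 (undo): buf='ca' undo_depth=2 redo_depth=1
After op 5 (undo): buf='cat' undo_depth=1 redo_depth=2
After op 6 (type): buf='catblue' undo_depth=2 redo_depth=0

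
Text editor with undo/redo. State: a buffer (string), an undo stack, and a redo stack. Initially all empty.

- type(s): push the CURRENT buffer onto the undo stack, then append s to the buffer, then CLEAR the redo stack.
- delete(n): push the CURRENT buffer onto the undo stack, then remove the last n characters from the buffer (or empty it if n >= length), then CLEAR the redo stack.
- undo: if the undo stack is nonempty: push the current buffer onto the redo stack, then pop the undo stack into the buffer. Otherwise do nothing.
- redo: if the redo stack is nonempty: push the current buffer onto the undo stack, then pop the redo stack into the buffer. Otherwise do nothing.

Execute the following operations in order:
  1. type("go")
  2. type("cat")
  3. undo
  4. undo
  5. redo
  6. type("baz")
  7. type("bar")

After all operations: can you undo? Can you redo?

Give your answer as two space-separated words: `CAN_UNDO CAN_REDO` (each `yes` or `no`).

After op 1 (type): buf='go' undo_depth=1 redo_depth=0
After op 2 (type): buf='gocat' undo_depth=2 redo_depth=0
After op 3 (undo): buf='go' undo_depth=1 redo_depth=1
After op 4 (undo): buf='(empty)' undo_depth=0 redo_depth=2
After op 5 (redo): buf='go' undo_depth=1 redo_depth=1
After op 6 (type): buf='gobaz' undo_depth=2 redo_depth=0
After op 7 (type): buf='gobazbar' undo_depth=3 redo_depth=0

Answer: yes no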